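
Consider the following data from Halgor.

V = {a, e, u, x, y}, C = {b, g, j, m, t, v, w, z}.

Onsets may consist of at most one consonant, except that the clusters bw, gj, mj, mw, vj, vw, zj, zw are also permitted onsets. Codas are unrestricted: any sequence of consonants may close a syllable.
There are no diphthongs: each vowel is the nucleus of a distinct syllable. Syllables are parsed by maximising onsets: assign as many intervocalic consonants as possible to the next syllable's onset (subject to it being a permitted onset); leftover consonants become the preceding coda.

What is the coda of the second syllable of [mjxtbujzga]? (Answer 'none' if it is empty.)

Nuclei (vowels): x, u, a → 3 syllables.
V1 /x/ – V2 /u/: /tb/ — longest licit onset from the right is /b/, leaving /t/ as coda.
V2 /u/ – V3 /a/: /jzg/ splits as /jz/ + /g/ (/g/ is the longest suffix that is a licit onset).
Result: mjxt.bujz.ga.
Syllable 2 is /bujz/: onset /b/, nucleus /u/, coda /jz/.

jz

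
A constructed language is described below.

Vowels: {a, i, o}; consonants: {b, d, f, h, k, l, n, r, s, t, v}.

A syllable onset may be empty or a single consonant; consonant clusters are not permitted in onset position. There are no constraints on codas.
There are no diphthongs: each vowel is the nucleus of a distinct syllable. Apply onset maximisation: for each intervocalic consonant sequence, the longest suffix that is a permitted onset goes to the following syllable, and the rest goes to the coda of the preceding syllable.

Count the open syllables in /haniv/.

The vowels are a, i — 2 nuclei, so 2 syllables.
Between /a/ (V1) and /i/ (V2): just /n/ — single C goes to the following onset.
Putting it together: ha.niv.
Classifying each syllable: /ha/ (open), /niv/ (closed).
Open syllables: 1.

1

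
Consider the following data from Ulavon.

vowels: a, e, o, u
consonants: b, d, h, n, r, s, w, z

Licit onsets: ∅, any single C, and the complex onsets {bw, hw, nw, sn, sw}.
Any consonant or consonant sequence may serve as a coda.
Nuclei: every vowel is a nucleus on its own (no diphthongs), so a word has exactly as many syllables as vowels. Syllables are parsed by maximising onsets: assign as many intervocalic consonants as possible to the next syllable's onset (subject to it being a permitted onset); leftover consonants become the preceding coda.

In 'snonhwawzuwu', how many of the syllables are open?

Vowels present: o, a, u, u; each is a nucleus, giving 4 syllables.
Between /o/ (V1) and /a/ (V2): /nhw/ splits as /n/ + /hw/ (/hw/ is the longest suffix that is a licit onset).
Between /a/ (V2) and /u/ (V3): /wz/ splits as /w/ + /z/ (/z/ is the longest suffix that is a licit onset).
Between /u/ (V3) and /u/ (V4): /w/ → onset of the next syllable (single consonants are always licit onsets).
Result: snon.hwaw.zu.wu.
Classifying each syllable: /snon/ (closed), /hwaw/ (closed), /zu/ (open), /wu/ (open).
Open syllables: 2.

2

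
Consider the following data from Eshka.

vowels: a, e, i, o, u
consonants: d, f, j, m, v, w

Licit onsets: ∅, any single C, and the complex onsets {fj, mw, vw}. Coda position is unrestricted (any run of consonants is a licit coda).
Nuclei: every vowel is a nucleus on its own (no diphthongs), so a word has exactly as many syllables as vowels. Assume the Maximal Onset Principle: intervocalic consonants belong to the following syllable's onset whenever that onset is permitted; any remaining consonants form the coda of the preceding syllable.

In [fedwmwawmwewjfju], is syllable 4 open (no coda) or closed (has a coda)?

open

Vowels present: e, a, e, u; each is a nucleus, giving 4 syllables.
Between /e/ (V1) and /a/ (V2): /dwmw/ splits as /dw/ + /mw/ (/mw/ is the longest suffix that is a licit onset).
Between /a/ (V2) and /e/ (V3): /wmw/ splits as /w/ + /mw/ (/mw/ is the longest suffix that is a licit onset).
Between /e/ (V3) and /u/ (V4): cluster /wjfj/ — the longest permitted-onset suffix is /fj/; onset = /fj/, preceding coda = /wj/.
Result: fedw.mwaw.mwewj.fju.
Syllable 4 is /fju/; it ends in its nucleus with no coda, so it is open.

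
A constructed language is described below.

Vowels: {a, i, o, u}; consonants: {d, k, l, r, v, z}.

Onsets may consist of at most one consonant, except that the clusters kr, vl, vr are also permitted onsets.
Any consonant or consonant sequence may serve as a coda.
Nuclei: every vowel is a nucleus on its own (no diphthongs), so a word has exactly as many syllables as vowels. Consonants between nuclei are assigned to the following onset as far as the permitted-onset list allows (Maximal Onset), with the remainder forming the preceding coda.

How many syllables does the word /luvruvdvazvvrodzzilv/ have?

5

Nuclei (vowels): u, u, a, o, i → 5 syllables.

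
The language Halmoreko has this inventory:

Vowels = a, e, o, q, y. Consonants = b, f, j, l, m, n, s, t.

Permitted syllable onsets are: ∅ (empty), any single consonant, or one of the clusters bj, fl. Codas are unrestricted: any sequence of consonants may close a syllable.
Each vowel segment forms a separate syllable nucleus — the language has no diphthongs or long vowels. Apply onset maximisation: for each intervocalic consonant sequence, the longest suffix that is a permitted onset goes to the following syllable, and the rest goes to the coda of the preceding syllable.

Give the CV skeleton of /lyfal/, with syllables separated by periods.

CV.CVC

Nuclei (vowels): y, a → 2 syllables.
/y…a/ gap (V1→V2): just /f/ — single C goes to the following onset.
Syllabification: ly.fal.
Mapping each syllable to C/V: /ly/ → CV, /fal/ → CVC.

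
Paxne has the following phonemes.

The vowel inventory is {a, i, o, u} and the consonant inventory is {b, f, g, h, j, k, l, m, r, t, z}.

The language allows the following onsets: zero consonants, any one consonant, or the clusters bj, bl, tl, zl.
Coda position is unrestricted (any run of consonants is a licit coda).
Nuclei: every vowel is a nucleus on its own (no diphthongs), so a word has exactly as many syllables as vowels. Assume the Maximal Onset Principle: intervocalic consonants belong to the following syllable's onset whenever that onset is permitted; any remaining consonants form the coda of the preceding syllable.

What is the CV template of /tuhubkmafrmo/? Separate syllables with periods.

CV.CVCC.CVCC.CV

The vowels are u, u, a, o — 4 nuclei, so 4 syllables.
Between /u/ (V1) and /u/ (V2): /h/ is a single consonant, so it becomes the next onset.
Between /u/ (V2) and /a/ (V3): /bkm/ — longest licit onset from the right is /m/, leaving /bk/ as coda.
Between /a/ (V3) and /o/ (V4): /frm/ splits as /fr/ + /m/ (/m/ is the longest suffix that is a licit onset).
Result: tu.hubk.mafr.mo.
Mapping each syllable to C/V: /tu/ → CV, /hubk/ → CVCC, /mafr/ → CVCC, /mo/ → CV.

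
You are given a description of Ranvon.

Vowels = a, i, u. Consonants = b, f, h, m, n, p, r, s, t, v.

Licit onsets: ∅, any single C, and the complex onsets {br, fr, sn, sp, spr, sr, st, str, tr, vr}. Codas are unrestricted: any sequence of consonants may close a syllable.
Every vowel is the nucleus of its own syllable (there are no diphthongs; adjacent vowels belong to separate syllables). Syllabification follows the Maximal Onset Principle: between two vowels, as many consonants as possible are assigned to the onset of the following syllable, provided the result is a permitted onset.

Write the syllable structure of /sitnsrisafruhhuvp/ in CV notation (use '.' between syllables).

Nuclei (vowels): i, i, a, u, u → 5 syllables.
σ1/σ2 boundary: /tnsr/ splits as /tn/ + /sr/ (/sr/ is the longest suffix that is a licit onset).
σ2/σ3 boundary: just /s/ — single C goes to the following onset.
σ3/σ4 boundary: cluster /fr/ — /fr/ is itself a permitted onset, so the whole cluster goes right; preceding coda = ∅.
σ4/σ5 boundary: /hh/; trying suffixes from longest down, /h/ is the first permitted one, so coda /h/ | onset /h/.
Putting it together: sitn.sri.sa.fruh.huvp.
Mapping each syllable to C/V: /sitn/ → CVCC, /sri/ → CCV, /sa/ → CV, /fruh/ → CCVC, /huvp/ → CVCC.

CVCC.CCV.CV.CCVC.CVCC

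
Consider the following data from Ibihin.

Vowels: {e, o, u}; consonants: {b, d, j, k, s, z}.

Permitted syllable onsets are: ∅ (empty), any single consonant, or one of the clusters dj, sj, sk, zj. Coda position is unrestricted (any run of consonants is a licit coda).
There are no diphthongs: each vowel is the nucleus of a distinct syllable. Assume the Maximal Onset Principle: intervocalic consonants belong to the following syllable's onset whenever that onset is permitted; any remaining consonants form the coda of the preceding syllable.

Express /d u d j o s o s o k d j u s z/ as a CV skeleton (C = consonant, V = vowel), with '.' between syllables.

CV.CCV.CV.CVC.CCVCC

Vowels present: u, o, o, o, u; each is a nucleus, giving 5 syllables.
V1 /u/ – V2 /o/: /dj/ — entire cluster is a permitted onset → onset /dj/, coda ∅.
V2 /o/ – V3 /o/: just /s/ — single C goes to the following onset.
V3 /o/ – V4 /o/: /s/ is a single consonant, so it becomes the next onset.
V4 /o/ – V5 /u/: /kdj/ — longest licit onset from the right is /dj/, leaving /k/ as coda.
Syllabification: du.djo.so.sok.djusz.
Mapping each syllable to C/V: /du/ → CV, /djo/ → CCV, /so/ → CV, /sok/ → CVC, /djusz/ → CCVCC.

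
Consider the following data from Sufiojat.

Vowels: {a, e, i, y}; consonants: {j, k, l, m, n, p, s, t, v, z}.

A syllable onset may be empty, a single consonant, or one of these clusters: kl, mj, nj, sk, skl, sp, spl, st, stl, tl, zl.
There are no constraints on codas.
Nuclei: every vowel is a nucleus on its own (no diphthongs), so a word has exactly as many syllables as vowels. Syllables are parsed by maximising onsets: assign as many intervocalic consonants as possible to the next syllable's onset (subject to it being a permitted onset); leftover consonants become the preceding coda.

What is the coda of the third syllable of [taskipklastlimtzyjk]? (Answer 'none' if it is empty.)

Nuclei (vowels): a, i, a, i, y → 5 syllables.
V1 /a/ – V2 /i/: /sk/ is a licit onset in full, so it all attaches to the next syllable.
V2 /i/ – V3 /a/: /pkl/; trying suffixes from longest down, /kl/ is the first permitted one, so coda /p/ | onset /kl/.
V3 /a/ – V4 /i/: /stl/ is a licit onset in full, so it all attaches to the next syllable.
V4 /i/ – V5 /y/: /mtz/ splits as /mt/ + /z/ (/z/ is the longest suffix that is a licit onset).
So the parse is ta.skip.kla.stlimt.zyjk.
Syllable 3 is /kla/: onset /kl/, nucleus /a/, coda ∅.

none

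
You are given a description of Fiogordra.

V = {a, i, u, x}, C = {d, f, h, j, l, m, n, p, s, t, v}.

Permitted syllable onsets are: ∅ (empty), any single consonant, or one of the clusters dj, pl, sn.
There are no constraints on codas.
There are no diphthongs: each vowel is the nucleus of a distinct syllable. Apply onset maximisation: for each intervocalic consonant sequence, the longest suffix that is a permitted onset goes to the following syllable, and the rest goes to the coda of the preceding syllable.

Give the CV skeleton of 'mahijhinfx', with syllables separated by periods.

Vowels present: a, i, i, x; each is a nucleus, giving 4 syllables.
/a…i/ gap (V1→V2): /h/ → onset of the next syllable (single consonants are always licit onsets).
/i…i/ gap (V2→V3): /jh/ — longest licit onset from the right is /h/, leaving /j/ as coda.
/i…x/ gap (V3→V4): /nf/ — longest licit onset from the right is /f/, leaving /n/ as coda.
So the parse is ma.hij.hin.fx.
Mapping each syllable to C/V: /ma/ → CV, /hij/ → CVC, /hin/ → CVC, /fx/ → CV.

CV.CVC.CVC.CV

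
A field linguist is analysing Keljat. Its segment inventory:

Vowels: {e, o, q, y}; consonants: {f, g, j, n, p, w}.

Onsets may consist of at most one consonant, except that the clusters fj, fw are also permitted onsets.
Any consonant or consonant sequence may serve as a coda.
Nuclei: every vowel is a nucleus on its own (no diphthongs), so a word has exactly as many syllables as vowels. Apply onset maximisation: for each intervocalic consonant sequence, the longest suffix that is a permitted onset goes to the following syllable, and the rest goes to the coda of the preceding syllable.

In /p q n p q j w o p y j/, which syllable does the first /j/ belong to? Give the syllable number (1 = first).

2

Vowels present: q, q, o, y; each is a nucleus, giving 4 syllables.
σ1/σ2 boundary: cluster /np/ — the longest permitted-onset suffix is /p/; onset = /p/, preceding coda = /n/.
σ2/σ3 boundary: /jw/ — longest licit onset from the right is /w/, leaving /j/ as coda.
σ3/σ4 boundary: /p/ → onset of the next syllable (single consonants are always licit onsets).
Result: pqn.pqj.wo.pyj.
The first /j/ is in the coda of syllable 2 (/pqj/).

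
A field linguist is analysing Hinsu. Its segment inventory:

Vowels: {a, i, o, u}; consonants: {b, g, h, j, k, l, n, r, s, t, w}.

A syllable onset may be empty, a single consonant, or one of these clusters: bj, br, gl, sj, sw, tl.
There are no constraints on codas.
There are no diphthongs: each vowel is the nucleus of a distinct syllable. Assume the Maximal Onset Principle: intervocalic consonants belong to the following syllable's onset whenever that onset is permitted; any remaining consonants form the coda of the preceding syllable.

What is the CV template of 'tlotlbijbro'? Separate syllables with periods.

CCVCC.CVC.CCV

The vowels are o, i, o — 3 nuclei, so 3 syllables.
Between /o/ (V1) and /i/ (V2): /tlb/ splits as /tl/ + /b/ (/b/ is the longest suffix that is a licit onset).
Between /i/ (V2) and /o/ (V3): /jbr/ — longest licit onset from the right is /br/, leaving /j/ as coda.
So the parse is tlotl.bij.bro.
Mapping each syllable to C/V: /tlotl/ → CCVCC, /bij/ → CVC, /bro/ → CCV.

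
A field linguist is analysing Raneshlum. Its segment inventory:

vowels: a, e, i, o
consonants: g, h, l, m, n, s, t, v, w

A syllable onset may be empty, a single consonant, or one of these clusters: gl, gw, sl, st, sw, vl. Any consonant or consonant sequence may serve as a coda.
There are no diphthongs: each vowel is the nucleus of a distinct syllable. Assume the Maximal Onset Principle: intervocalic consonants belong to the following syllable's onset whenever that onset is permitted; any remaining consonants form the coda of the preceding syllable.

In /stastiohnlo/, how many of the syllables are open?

The vowels are a, i, o, o — 4 nuclei, so 4 syllables.
σ1/σ2 boundary: cluster /st/ — /st/ is itself a permitted onset, so the whole cluster goes right; preceding coda = ∅.
σ2/σ3 boundary: hiatus — the boundary sits between the two vowels.
σ3/σ4 boundary: /hnl/ — longest licit onset from the right is /l/, leaving /hn/ as coda.
So the parse is sta.sti.ohn.lo.
Classifying each syllable: /sta/ (open), /sti/ (open), /ohn/ (closed), /lo/ (open).
Open syllables: 3.

3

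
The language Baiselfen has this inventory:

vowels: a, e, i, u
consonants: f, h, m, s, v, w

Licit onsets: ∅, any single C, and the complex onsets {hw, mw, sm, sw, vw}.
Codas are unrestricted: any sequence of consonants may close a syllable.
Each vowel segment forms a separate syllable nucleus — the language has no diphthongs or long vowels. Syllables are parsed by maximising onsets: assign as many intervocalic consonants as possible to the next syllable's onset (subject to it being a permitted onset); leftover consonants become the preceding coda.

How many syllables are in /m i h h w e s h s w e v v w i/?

4

Nuclei (vowels): i, e, e, i → 4 syllables.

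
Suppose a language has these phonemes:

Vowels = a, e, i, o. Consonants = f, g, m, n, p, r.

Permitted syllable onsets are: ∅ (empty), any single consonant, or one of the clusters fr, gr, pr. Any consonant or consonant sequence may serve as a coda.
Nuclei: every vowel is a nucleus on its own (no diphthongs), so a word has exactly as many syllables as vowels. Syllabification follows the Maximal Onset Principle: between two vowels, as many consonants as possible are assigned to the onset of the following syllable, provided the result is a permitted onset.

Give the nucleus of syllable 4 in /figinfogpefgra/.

Vowels present: i, i, o, e, a; each is a nucleus, giving 5 syllables.
The fourth nucleus (vowel 4 from the left) is /e/.

e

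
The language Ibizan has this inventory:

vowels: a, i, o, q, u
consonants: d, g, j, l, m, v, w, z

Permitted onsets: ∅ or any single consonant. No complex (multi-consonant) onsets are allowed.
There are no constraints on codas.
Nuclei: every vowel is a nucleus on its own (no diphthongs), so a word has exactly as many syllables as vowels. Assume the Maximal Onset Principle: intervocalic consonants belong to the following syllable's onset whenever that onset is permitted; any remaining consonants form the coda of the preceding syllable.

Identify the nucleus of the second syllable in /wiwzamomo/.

Nuclei (vowels): i, a, o, o → 4 syllables.
The second nucleus (vowel 2 from the left) is /a/.

a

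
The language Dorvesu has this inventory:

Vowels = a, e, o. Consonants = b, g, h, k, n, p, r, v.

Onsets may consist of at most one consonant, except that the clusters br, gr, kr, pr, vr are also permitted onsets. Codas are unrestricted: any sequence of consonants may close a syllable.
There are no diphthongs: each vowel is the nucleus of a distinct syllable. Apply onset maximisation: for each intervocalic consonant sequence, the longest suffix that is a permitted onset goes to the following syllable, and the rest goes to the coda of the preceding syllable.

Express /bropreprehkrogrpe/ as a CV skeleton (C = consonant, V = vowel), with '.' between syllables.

Vowels present: o, e, e, o, e; each is a nucleus, giving 5 syllables.
Between /o/ (V1) and /e/ (V2): cluster /pr/ — /pr/ is itself a permitted onset, so the whole cluster goes right; preceding coda = ∅.
Between /e/ (V2) and /e/ (V3): /pr/ is a licit onset in full, so it all attaches to the next syllable.
Between /e/ (V3) and /o/ (V4): /hkr/ — longest licit onset from the right is /kr/, leaving /h/ as coda.
Between /o/ (V4) and /e/ (V5): /grp/; trying suffixes from longest down, /p/ is the first permitted one, so coda /gr/ | onset /p/.
Result: bro.pre.preh.krogr.pe.
Mapping each syllable to C/V: /bro/ → CCV, /pre/ → CCV, /preh/ → CCVC, /krogr/ → CCVCC, /pe/ → CV.

CCV.CCV.CCVC.CCVCC.CV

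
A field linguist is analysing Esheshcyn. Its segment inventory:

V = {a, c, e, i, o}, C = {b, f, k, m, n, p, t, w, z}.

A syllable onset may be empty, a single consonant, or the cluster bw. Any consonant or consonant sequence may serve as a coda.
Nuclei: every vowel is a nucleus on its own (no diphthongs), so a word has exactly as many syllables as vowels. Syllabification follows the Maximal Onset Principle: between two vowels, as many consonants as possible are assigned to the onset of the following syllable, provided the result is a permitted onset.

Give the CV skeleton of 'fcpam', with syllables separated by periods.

CV.CVC

Vowels present: c, a; each is a nucleus, giving 2 syllables.
/c…a/ gap (V1→V2): /p/ is a single consonant, so it becomes the next onset.
Putting it together: fc.pam.
Mapping each syllable to C/V: /fc/ → CV, /pam/ → CVC.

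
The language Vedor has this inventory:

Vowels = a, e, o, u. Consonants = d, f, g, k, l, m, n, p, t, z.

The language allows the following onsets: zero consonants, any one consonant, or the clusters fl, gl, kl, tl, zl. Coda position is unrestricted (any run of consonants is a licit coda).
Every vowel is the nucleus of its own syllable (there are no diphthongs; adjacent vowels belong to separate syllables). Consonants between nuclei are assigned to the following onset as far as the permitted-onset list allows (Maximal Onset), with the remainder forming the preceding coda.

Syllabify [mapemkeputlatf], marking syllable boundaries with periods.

Nuclei (vowels): a, e, e, u, a → 5 syllables.
V1 /a/ – V2 /e/: just /p/ — single C goes to the following onset.
V2 /e/ – V3 /e/: /mk/; trying suffixes from longest down, /k/ is the first permitted one, so coda /m/ | onset /k/.
V3 /e/ – V4 /u/: /p/ is a single consonant, so it becomes the next onset.
V4 /u/ – V5 /a/: /tl/ is a licit onset in full, so it all attaches to the next syllable.

ma.pem.ke.pu.tlatf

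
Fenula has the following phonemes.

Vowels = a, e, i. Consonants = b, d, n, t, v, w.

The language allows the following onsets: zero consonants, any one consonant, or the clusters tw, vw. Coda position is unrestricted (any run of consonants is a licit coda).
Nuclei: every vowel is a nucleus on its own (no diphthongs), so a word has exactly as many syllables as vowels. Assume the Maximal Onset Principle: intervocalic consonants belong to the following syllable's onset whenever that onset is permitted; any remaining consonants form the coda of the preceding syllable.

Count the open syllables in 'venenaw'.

2

The vowels are e, e, a — 3 nuclei, so 3 syllables.
V1 /e/ – V2 /e/: /n/ is a single consonant, so it becomes the next onset.
V2 /e/ – V3 /a/: /n/ → onset of the next syllable (single consonants are always licit onsets).
Syllabification: ve.ne.naw.
Classifying each syllable: /ve/ (open), /ne/ (open), /naw/ (closed).
Open syllables: 2.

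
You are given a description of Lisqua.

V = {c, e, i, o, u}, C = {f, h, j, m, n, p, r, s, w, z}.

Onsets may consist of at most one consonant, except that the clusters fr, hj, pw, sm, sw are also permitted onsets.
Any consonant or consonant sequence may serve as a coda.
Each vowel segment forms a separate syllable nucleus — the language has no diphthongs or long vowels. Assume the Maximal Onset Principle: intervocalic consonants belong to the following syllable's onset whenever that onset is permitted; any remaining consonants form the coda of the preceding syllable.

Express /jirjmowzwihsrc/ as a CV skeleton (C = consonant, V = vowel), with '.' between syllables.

CVCC.CVCC.CVCC.CV

Nuclei (vowels): i, o, i, c → 4 syllables.
σ1/σ2 boundary: /rjm/; trying suffixes from longest down, /m/ is the first permitted one, so coda /rj/ | onset /m/.
σ2/σ3 boundary: cluster /wzw/ — the longest permitted-onset suffix is /w/; onset = /w/, preceding coda = /wz/.
σ3/σ4 boundary: /hsr/ — longest licit onset from the right is /r/, leaving /hs/ as coda.
Putting it together: jirj.mowz.wihs.rc.
Mapping each syllable to C/V: /jirj/ → CVCC, /mowz/ → CVCC, /wihs/ → CVCC, /rc/ → CV.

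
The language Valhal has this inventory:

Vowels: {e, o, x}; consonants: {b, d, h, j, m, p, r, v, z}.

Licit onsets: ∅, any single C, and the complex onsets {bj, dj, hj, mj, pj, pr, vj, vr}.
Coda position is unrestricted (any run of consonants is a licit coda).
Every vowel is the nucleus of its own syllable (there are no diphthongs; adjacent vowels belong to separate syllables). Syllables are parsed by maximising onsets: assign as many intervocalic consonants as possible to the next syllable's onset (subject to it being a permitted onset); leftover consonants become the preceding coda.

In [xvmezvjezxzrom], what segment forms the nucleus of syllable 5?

The vowels are x, e, e, x, o — 5 nuclei, so 5 syllables.
The fifth nucleus (vowel 5 from the left) is /o/.

o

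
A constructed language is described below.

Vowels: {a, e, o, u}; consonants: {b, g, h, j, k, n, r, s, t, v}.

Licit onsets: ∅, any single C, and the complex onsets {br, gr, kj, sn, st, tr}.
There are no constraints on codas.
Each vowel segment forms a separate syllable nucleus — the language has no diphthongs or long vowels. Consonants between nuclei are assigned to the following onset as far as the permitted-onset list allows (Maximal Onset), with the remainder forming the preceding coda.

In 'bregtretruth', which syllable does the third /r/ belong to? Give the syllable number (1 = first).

Nuclei (vowels): e, e, u → 3 syllables.
σ1/σ2 boundary: /gtr/; trying suffixes from longest down, /tr/ is the first permitted one, so coda /g/ | onset /tr/.
σ2/σ3 boundary: cluster /tr/ — /tr/ is itself a permitted onset, so the whole cluster goes right; preceding coda = ∅.
So the parse is breg.tre.truth.
The third /r/ is in the onset of syllable 3 (/truth/).

3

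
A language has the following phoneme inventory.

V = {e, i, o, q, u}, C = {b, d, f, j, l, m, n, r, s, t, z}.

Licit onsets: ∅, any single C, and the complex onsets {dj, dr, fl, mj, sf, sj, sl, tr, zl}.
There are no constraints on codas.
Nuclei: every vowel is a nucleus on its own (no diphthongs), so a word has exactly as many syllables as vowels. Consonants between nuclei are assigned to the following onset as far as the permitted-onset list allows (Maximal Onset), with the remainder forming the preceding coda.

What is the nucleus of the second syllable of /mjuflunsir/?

Nuclei (vowels): u, u, i → 3 syllables.
The second nucleus (vowel 2 from the left) is /u/.

u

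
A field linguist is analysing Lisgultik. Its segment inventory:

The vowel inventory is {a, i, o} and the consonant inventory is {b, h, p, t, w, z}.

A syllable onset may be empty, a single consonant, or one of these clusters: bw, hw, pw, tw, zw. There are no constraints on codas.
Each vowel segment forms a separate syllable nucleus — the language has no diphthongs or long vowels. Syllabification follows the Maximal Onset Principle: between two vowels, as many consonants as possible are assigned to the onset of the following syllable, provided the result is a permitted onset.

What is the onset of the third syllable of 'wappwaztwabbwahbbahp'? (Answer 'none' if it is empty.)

Nuclei (vowels): a, a, a, a, a → 5 syllables.
/a…a/ gap (V1→V2): cluster /ppw/ — the longest permitted-onset suffix is /pw/; onset = /pw/, preceding coda = /p/.
/a…a/ gap (V2→V3): /ztw/; trying suffixes from longest down, /tw/ is the first permitted one, so coda /z/ | onset /tw/.
/a…a/ gap (V3→V4): cluster /bbw/ — the longest permitted-onset suffix is /bw/; onset = /bw/, preceding coda = /b/.
/a…a/ gap (V4→V5): /hbb/; trying suffixes from longest down, /b/ is the first permitted one, so coda /hb/ | onset /b/.
So the parse is wap.pwaz.twab.bwahb.bahp.
Syllable 3 is /twab/: onset /tw/, nucleus /a/, coda /b/.

tw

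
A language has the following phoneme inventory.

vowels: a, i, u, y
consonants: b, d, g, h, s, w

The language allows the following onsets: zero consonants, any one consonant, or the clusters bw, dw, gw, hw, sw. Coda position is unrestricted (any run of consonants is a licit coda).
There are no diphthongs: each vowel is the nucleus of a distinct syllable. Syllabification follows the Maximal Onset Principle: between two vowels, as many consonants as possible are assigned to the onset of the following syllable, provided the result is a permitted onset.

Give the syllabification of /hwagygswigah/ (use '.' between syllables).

hwa.gyg.swi.gah

The vowels are a, y, i, a — 4 nuclei, so 4 syllables.
Between /a/ (V1) and /y/ (V2): /g/ is a single consonant, so it becomes the next onset.
Between /y/ (V2) and /i/ (V3): cluster /gsw/ — the longest permitted-onset suffix is /sw/; onset = /sw/, preceding coda = /g/.
Between /i/ (V3) and /a/ (V4): just /g/ — single C goes to the following onset.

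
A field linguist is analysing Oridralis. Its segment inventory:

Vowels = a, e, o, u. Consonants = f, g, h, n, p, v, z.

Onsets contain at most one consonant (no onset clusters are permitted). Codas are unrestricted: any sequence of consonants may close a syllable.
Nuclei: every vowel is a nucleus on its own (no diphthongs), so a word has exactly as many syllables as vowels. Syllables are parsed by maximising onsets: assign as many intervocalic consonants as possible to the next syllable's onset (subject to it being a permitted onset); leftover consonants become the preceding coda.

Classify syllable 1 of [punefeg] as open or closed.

Nuclei (vowels): u, e, e → 3 syllables.
Between /u/ (V1) and /e/ (V2): just /n/ — single C goes to the following onset.
Between /e/ (V2) and /e/ (V3): /f/ → onset of the next syllable (single consonants are always licit onsets).
Putting it together: pu.ne.feg.
Syllable 1 is /pu/; it ends in its nucleus with no coda, so it is open.

open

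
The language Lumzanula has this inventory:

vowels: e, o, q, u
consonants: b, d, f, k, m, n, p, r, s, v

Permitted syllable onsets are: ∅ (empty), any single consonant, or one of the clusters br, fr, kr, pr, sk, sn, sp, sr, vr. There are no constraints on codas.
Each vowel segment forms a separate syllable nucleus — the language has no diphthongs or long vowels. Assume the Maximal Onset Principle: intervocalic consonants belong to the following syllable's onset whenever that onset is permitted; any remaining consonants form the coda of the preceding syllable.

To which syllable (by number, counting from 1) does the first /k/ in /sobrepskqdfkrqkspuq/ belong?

3

Nuclei (vowels): o, e, q, q, u, q → 6 syllables.
σ1/σ2 boundary: /br/ — entire cluster is a permitted onset → onset /br/, coda ∅.
σ2/σ3 boundary: cluster /psk/ — the longest permitted-onset suffix is /sk/; onset = /sk/, preceding coda = /p/.
σ3/σ4 boundary: /dfkr/ splits as /df/ + /kr/ (/kr/ is the longest suffix that is a licit onset).
σ4/σ5 boundary: /ksp/ — longest licit onset from the right is /sp/, leaving /k/ as coda.
σ5/σ6 boundary: hiatus — the boundary sits between the two vowels.
So the parse is so.brep.skqdf.krqk.spu.q.
The first /k/ is in the onset of syllable 3 (/skqdf/).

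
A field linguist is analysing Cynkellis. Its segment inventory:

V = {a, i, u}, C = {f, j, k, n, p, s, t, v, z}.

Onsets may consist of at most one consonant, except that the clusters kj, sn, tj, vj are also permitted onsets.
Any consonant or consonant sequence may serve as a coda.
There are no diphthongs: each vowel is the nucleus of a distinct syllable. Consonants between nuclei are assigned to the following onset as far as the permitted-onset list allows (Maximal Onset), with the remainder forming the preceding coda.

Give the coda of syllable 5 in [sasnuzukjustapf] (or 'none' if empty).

Vowels present: a, u, u, u, a; each is a nucleus, giving 5 syllables.
/a…u/ gap (V1→V2): /sn/ — entire cluster is a permitted onset → onset /sn/, coda ∅.
/u…u/ gap (V2→V3): /z/ is a single consonant, so it becomes the next onset.
/u…u/ gap (V3→V4): /kj/ is a licit onset in full, so it all attaches to the next syllable.
/u…a/ gap (V4→V5): /st/; trying suffixes from longest down, /t/ is the first permitted one, so coda /s/ | onset /t/.
So the parse is sa.snu.zu.kjus.tapf.
Syllable 5 is /tapf/: onset /t/, nucleus /a/, coda /pf/.

pf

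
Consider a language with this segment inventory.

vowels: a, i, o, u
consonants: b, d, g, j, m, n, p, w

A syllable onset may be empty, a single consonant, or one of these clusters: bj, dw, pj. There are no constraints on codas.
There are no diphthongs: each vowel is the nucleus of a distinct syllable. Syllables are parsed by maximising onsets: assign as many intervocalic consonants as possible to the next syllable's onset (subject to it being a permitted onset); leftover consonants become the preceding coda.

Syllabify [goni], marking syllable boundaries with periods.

go.ni

Nuclei (vowels): o, i → 2 syllables.
V1 /o/ – V2 /i/: /n/ is a single consonant, so it becomes the next onset.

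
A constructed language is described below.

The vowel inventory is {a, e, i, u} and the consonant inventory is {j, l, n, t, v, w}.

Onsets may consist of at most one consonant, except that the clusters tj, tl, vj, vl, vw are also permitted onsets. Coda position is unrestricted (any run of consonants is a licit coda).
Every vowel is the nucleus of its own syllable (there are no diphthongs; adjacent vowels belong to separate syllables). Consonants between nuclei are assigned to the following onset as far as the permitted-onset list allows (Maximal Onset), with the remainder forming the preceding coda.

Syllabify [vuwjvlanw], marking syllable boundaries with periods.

vuwj.vlanw

Vowels present: u, a; each is a nucleus, giving 2 syllables.
Between /u/ (V1) and /a/ (V2): /wjvl/; trying suffixes from longest down, /vl/ is the first permitted one, so coda /wj/ | onset /vl/.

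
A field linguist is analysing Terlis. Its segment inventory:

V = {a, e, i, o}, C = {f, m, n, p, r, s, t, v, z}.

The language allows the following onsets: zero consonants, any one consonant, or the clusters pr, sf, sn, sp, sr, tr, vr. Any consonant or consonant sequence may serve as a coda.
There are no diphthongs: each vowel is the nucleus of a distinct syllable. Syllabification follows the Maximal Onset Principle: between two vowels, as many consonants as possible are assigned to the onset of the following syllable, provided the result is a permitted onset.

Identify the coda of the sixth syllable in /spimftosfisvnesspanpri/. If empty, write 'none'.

none

Nuclei (vowels): i, o, i, e, a, i → 6 syllables.
σ1/σ2 boundary: /mft/; trying suffixes from longest down, /t/ is the first permitted one, so coda /mf/ | onset /t/.
σ2/σ3 boundary: cluster /sf/ — /sf/ is itself a permitted onset, so the whole cluster goes right; preceding coda = ∅.
σ3/σ4 boundary: /svn/ splits as /sv/ + /n/ (/n/ is the longest suffix that is a licit onset).
σ4/σ5 boundary: /ssp/ — longest licit onset from the right is /sp/, leaving /s/ as coda.
σ5/σ6 boundary: /npr/; trying suffixes from longest down, /pr/ is the first permitted one, so coda /n/ | onset /pr/.
Putting it together: spimf.to.sfisv.nes.span.pri.
Syllable 6 is /pri/: onset /pr/, nucleus /i/, coda ∅.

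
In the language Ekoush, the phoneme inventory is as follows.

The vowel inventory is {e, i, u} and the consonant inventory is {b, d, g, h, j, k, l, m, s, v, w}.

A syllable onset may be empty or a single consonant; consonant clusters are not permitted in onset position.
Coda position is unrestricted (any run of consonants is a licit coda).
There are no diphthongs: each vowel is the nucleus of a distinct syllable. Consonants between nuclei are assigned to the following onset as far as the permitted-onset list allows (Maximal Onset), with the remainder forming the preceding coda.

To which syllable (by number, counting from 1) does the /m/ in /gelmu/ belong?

The vowels are e, u — 2 nuclei, so 2 syllables.
V1 /e/ – V2 /u/: cluster /lm/ — the longest permitted-onset suffix is /m/; onset = /m/, preceding coda = /l/.
Syllabification: gel.mu.
The /m/ is in the onset of syllable 2 (/mu/).

2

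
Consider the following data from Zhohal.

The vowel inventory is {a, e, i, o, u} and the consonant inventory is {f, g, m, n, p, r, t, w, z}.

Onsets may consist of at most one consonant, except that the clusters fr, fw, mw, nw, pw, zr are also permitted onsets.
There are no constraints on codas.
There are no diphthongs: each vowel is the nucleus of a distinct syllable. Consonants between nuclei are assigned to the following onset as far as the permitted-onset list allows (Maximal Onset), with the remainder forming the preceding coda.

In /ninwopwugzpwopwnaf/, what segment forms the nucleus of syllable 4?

Vowels present: i, o, u, o, a; each is a nucleus, giving 5 syllables.
The fourth nucleus (vowel 4 from the left) is /o/.

o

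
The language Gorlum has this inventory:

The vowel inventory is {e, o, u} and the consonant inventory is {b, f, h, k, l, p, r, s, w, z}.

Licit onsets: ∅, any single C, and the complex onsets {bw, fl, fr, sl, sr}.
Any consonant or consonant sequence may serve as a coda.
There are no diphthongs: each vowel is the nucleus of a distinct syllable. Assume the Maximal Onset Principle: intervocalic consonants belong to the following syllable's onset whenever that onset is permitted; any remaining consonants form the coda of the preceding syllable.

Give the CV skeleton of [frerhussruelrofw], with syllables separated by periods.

CCVC.CVC.CCV.VC.CVCC

Vowels present: e, u, u, e, o; each is a nucleus, giving 5 syllables.
/e…u/ gap (V1→V2): cluster /rh/ — the longest permitted-onset suffix is /h/; onset = /h/, preceding coda = /r/.
/u…u/ gap (V2→V3): /ssr/ splits as /s/ + /sr/ (/sr/ is the longest suffix that is a licit onset).
/u…e/ gap (V3→V4): hiatus — the boundary sits between the two vowels.
/e…o/ gap (V4→V5): cluster /lr/ — the longest permitted-onset suffix is /r/; onset = /r/, preceding coda = /l/.
Syllabification: frer.hus.sru.el.rofw.
Mapping each syllable to C/V: /frer/ → CCVC, /hus/ → CVC, /sru/ → CCV, /el/ → VC, /rofw/ → CVCC.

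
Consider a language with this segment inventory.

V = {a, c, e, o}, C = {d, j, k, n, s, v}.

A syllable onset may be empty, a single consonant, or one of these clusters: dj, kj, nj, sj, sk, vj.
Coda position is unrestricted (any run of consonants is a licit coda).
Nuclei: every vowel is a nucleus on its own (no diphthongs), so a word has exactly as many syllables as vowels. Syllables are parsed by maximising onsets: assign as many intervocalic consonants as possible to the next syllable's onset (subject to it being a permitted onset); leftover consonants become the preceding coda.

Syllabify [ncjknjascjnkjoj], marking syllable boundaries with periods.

The vowels are c, a, c, o — 4 nuclei, so 4 syllables.
σ1/σ2 boundary: /jknj/; trying suffixes from longest down, /nj/ is the first permitted one, so coda /jk/ | onset /nj/.
σ2/σ3 boundary: /s/ → onset of the next syllable (single consonants are always licit onsets).
σ3/σ4 boundary: cluster /jnkj/ — the longest permitted-onset suffix is /kj/; onset = /kj/, preceding coda = /jn/.

ncjk.nja.scjn.kjoj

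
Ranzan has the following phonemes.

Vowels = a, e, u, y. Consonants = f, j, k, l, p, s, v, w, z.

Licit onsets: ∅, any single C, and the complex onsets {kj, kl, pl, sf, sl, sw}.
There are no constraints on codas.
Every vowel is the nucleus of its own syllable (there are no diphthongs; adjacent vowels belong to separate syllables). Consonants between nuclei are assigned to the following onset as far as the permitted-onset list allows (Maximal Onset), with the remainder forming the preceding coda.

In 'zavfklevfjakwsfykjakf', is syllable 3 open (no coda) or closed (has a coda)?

The vowels are a, e, a, y, a — 5 nuclei, so 5 syllables.
V1 /a/ – V2 /e/: /vfkl/ splits as /vf/ + /kl/ (/kl/ is the longest suffix that is a licit onset).
V2 /e/ – V3 /a/: /vfj/ splits as /vf/ + /j/ (/j/ is the longest suffix that is a licit onset).
V3 /a/ – V4 /y/: /kwsf/; trying suffixes from longest down, /sf/ is the first permitted one, so coda /kw/ | onset /sf/.
V4 /y/ – V5 /a/: /kj/ is a licit onset in full, so it all attaches to the next syllable.
Result: zavf.klevf.jakw.sfy.kjakf.
Syllable 3 is /jakw/ with coda /kw/, so it is closed.

closed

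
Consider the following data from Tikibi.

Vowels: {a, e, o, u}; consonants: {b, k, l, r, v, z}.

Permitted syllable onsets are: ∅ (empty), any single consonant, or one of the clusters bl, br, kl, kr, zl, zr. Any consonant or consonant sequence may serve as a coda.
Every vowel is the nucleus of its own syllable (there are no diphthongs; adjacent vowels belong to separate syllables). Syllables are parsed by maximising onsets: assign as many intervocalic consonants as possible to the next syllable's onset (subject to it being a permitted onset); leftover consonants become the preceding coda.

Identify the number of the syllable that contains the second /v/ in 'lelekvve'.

3

Vowels present: e, e, e; each is a nucleus, giving 3 syllables.
V1 /e/ – V2 /e/: /l/ is a single consonant, so it becomes the next onset.
V2 /e/ – V3 /e/: /kvv/ splits as /kv/ + /v/ (/v/ is the longest suffix that is a licit onset).
Putting it together: le.lekv.ve.
The second /v/ is in the onset of syllable 3 (/ve/).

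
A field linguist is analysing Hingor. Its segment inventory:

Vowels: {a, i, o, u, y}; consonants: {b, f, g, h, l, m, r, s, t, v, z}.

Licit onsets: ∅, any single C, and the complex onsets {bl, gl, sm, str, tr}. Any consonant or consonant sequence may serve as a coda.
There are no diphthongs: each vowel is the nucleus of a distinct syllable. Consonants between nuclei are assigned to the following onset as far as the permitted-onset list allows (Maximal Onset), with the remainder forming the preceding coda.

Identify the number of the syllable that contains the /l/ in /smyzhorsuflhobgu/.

3

Nuclei (vowels): y, o, u, o, u → 5 syllables.
σ1/σ2 boundary: /zh/ splits as /z/ + /h/ (/h/ is the longest suffix that is a licit onset).
σ2/σ3 boundary: /rs/; trying suffixes from longest down, /s/ is the first permitted one, so coda /r/ | onset /s/.
σ3/σ4 boundary: /flh/ — longest licit onset from the right is /h/, leaving /fl/ as coda.
σ4/σ5 boundary: /bg/; trying suffixes from longest down, /g/ is the first permitted one, so coda /b/ | onset /g/.
Result: smyz.hor.sufl.hob.gu.
The /l/ is in the coda of syllable 3 (/sufl/).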